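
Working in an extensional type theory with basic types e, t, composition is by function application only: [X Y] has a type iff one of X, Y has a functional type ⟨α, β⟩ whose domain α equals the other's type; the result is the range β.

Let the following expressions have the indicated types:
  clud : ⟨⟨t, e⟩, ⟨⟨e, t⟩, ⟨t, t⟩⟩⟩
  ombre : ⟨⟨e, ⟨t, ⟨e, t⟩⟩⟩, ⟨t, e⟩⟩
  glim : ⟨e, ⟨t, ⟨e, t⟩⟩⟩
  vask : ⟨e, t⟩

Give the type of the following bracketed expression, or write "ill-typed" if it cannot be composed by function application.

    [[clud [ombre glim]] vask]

[ombre glim]: ⟨⟨e, ⟨t, ⟨e, t⟩⟩⟩, ⟨t, e⟩⟩ applied to ⟨e, ⟨t, ⟨e, t⟩⟩⟩ yields ⟨t, e⟩.
[clud [ombre glim]]: ⟨⟨t, e⟩, ⟨⟨e, t⟩, ⟨t, t⟩⟩⟩ applied to ⟨t, e⟩ yields ⟨⟨e, t⟩, ⟨t, t⟩⟩.
[[clud [ombre glim]] vask]: ⟨⟨e, t⟩, ⟨t, t⟩⟩ applied to ⟨e, t⟩ yields ⟨t, t⟩.

⟨t, t⟩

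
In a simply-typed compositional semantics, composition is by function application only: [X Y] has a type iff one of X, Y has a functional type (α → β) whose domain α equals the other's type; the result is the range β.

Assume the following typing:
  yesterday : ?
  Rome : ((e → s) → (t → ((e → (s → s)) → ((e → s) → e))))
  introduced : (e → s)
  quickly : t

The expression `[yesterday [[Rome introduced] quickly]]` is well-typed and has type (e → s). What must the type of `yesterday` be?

(((e → (s → s)) → ((e → s) → e)) → (e → s))

[yesterday [[Rome introduced] quickly]] is required to be (e → s). [[Rome introduced] quickly] : ((e → (s → s)) → ((e → s) → e)) cannot yield (e → s) as functor, so yesterday : (((e → (s → s)) → ((e → s) → e)) → (e → s)).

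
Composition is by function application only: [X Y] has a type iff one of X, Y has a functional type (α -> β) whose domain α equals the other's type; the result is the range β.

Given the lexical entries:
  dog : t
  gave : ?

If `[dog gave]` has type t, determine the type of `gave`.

[dog gave] is required to be t. dog : t cannot yield t as functor, so gave : (t -> t).

(t -> t)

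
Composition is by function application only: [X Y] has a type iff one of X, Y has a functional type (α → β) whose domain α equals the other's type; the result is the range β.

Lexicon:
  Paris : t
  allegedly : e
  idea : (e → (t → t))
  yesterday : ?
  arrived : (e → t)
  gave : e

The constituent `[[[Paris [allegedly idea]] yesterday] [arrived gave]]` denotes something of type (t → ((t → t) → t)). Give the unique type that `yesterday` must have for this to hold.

(t → (t → (t → ((t → t) → t))))

[[[Paris [allegedly idea]] yesterday] [arrived gave]] must have type (t → ((t → t) → t)). The sister [arrived gave] has type t; that is not a function onto (t → ((t → t) → t)), so [[Paris [allegedly idea]] yesterday] must be the functor, of type (t → (t → ((t → t) → t))).
[[Paris [allegedly idea]] yesterday] must have type (t → (t → ((t → t) → t))). The sister [Paris [allegedly idea]] has type t; that is not a function onto (t → (t → ((t → t) → t))), so yesterday must be the functor, of type (t → (t → (t → ((t → t) → t)))).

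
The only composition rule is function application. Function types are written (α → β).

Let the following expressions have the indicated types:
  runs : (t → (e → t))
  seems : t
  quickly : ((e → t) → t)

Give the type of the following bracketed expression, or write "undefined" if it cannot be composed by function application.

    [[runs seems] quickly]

t

[runs seems]: (t → (e → t)) applied to t yields (e → t).
[[runs seems] quickly]: ((e → t) → t) applied to (e → t) yields t.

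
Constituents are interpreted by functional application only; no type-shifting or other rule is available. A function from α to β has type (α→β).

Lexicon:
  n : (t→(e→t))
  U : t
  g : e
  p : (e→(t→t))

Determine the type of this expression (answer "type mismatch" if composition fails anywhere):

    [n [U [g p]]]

[g p]: p is (e→(t→t)), g is e; result (t→t).
[U [g p]]: [g p] is (t→t), U is t; result t.
[n [U [g p]]]: n is (t→(e→t)), [U [g p]] is t; result (e→t).

(e→t)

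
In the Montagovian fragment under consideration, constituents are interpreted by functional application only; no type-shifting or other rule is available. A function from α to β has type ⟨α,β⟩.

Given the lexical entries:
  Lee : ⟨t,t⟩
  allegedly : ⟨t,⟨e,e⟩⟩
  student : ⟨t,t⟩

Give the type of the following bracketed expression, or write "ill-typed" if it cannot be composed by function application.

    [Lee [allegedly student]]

At [allegedly student]: neither ⟨t,⟨e,e⟩⟩ nor ⟨t,t⟩ can take the other as argument; the node is ill-typed.

ill-typed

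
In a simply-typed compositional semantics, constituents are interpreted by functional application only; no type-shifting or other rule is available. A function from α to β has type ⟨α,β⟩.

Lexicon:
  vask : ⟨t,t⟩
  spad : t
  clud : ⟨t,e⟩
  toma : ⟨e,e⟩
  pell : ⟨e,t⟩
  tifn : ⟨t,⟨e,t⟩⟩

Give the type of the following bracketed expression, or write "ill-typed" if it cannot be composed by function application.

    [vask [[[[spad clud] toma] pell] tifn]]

[spad clud] — clud of type ⟨t,e⟩ combines with spad of type t: type e.
[[spad clud] toma] — toma of type ⟨e,e⟩ combines with [spad clud] of type e: type e.
[[[spad clud] toma] pell] — pell of type ⟨e,t⟩ combines with [[spad clud] toma] of type e: type t.
[[[[spad clud] toma] pell] tifn] — tifn of type ⟨t,⟨e,t⟩⟩ combines with [[[spad clud] toma] pell] of type t: type ⟨e,t⟩.
[vask [[[[spad clud] toma] pell] tifn]]: ⟨t,t⟩ with ⟨e,t⟩ — neither is a function whose domain matches the other; composition fails here.

ill-typed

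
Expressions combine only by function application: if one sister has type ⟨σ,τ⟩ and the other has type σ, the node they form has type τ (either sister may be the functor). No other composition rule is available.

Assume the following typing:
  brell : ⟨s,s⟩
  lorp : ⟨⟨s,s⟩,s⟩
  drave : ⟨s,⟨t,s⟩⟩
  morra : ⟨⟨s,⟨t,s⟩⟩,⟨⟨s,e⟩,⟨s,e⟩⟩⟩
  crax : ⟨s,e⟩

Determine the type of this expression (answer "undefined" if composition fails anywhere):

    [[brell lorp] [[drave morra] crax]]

[brell lorp] — lorp of type ⟨⟨s,s⟩,s⟩ combines with brell of type ⟨s,s⟩: type s.
[drave morra] — morra of type ⟨⟨s,⟨t,s⟩⟩,⟨⟨s,e⟩,⟨s,e⟩⟩⟩ combines with drave of type ⟨s,⟨t,s⟩⟩: type ⟨⟨s,e⟩,⟨s,e⟩⟩.
[[drave morra] crax] — [drave morra] of type ⟨⟨s,e⟩,⟨s,e⟩⟩ combines with crax of type ⟨s,e⟩: type ⟨s,e⟩.
[[brell lorp] [[drave morra] crax]] — [[drave morra] crax] of type ⟨s,e⟩ combines with [brell lorp] of type s: type e.

e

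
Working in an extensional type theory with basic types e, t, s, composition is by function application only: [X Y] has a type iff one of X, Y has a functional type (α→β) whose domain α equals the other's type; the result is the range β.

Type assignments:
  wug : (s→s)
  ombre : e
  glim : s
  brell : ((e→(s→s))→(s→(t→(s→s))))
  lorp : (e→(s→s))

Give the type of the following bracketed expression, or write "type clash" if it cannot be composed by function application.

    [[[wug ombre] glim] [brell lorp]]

[wug ombre]: (s→s) with e — neither is a function whose domain matches the other; composition fails here.

type clash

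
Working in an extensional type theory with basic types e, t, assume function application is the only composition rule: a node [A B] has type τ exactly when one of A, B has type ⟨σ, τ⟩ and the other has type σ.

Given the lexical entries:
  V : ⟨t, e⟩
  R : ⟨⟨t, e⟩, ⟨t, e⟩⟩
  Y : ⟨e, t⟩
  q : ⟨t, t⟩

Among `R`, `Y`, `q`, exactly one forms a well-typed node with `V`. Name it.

R — combines: R : ⟨⟨t, e⟩, ⟨t, e⟩⟩ takes V : ⟨t, e⟩ as argument, giving ⟨t, e⟩.
Y : ⟨e, t⟩ — does not combine with V.
q : ⟨t, t⟩ — does not combine with V.

R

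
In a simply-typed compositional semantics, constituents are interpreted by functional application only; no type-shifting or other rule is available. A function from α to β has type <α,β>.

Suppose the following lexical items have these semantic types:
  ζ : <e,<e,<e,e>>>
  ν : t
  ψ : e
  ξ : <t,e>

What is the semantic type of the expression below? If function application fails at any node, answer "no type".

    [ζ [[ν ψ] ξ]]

[ν ψ]: t and e cannot combine by function application — type clash.

no type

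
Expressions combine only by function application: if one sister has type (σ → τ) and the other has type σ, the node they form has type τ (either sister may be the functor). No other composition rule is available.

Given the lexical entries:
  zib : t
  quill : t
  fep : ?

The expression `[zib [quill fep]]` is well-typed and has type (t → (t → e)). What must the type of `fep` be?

At [zib [quill fep]] (required: (t → (t → e))): zib is t, which is not a function with range (t → (t → e)); hence [quill fep] is the functor — type (t → (t → (t → e))).
At [quill fep] (required: (t → (t → (t → e)))): quill is t, which is not a function with range (t → (t → (t → e))); hence fep is the functor — type (t → (t → (t → (t → e)))).

(t → (t → (t → (t → e))))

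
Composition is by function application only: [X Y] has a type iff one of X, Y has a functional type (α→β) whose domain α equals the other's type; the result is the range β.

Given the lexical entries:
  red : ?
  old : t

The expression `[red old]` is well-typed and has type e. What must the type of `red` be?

[red old] must have type e. The sister old has type t; that is not a function onto e, so red must be the functor, of type (t→e).

(t→e)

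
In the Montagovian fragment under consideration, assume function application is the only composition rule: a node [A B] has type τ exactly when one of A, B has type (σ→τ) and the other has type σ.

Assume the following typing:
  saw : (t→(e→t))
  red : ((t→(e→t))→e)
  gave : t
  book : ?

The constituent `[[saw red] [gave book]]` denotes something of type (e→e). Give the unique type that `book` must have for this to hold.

(t→(e→(e→e)))

[[saw red] [gave book]] is required to be (e→e). [saw red] : e cannot yield (e→e) as functor, so [gave book] : (e→(e→e)).
[gave book] is required to be (e→(e→e)). gave : t cannot yield (e→(e→e)) as functor, so book : (t→(e→(e→e))).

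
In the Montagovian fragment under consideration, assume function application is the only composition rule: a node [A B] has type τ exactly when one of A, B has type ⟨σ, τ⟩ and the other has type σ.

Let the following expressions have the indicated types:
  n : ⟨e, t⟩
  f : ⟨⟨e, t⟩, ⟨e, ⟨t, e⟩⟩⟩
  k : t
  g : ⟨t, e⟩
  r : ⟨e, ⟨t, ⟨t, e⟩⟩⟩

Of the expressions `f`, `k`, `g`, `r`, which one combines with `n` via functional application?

f — combines: f : ⟨⟨e, t⟩, ⟨e, ⟨t, e⟩⟩⟩ takes n : ⟨e, t⟩ as argument, giving ⟨e, ⟨t, e⟩⟩.
k : t — does not combine with n.
g : ⟨t, e⟩ — does not combine with n.
r : ⟨e, ⟨t, ⟨t, e⟩⟩⟩ — does not combine with n.

f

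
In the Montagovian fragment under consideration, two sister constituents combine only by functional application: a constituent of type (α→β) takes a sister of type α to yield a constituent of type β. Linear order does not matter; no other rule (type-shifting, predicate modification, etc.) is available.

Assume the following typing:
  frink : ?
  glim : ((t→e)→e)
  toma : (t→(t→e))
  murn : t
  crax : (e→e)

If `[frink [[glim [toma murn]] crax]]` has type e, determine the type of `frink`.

At [frink [[glim [toma murn]] crax]] (required: e): [[glim [toma murn]] crax] is e, which is not a function with range e; hence frink is the functor — type (e→e).

(e→e)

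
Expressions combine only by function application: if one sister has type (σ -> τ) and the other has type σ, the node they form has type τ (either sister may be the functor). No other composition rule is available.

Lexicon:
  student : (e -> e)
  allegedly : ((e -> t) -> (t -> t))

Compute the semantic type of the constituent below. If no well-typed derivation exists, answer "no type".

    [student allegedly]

[student allegedly]: (e -> e) with ((e -> t) -> (t -> t)) — neither is a function whose domain matches the other; composition fails here.

no type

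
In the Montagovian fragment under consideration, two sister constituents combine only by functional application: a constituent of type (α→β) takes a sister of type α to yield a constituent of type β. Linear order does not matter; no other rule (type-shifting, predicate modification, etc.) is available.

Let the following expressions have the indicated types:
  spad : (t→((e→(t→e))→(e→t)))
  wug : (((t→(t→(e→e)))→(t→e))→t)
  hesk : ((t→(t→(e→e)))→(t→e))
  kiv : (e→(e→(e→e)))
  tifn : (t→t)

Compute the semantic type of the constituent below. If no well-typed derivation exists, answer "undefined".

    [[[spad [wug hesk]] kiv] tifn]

[wug hesk]: functor wug : (((t→(t→(e→e)))→(t→e))→t), argument hesk : ((t→(t→(e→e)))→(t→e)); result t.
[spad [wug hesk]]: functor spad : (t→((e→(t→e))→(e→t))), argument [wug hesk] : t; result ((e→(t→e))→(e→t)).
[[spad [wug hesk]] kiv]: ((e→(t→e))→(e→t)) and (e→(e→(e→e))) cannot combine by function application — type clash.

undefined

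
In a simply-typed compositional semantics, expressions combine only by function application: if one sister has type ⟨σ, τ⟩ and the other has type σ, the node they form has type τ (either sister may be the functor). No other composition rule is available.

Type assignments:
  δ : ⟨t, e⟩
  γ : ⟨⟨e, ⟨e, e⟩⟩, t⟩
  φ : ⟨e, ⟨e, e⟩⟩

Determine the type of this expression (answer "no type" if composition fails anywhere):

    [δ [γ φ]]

[γ φ]: functor γ : ⟨⟨e, ⟨e, e⟩⟩, t⟩, argument φ : ⟨e, ⟨e, e⟩⟩; result t.
[δ [γ φ]]: functor δ : ⟨t, e⟩, argument [γ φ] : t; result e.

e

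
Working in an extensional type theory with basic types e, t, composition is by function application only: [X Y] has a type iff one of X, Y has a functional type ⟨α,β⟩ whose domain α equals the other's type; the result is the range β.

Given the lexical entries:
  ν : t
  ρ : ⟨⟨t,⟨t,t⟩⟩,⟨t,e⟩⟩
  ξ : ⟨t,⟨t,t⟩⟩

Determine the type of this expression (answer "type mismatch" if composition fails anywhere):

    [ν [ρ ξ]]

e

[ρ ξ]: functor ρ : ⟨⟨t,⟨t,t⟩⟩,⟨t,e⟩⟩, argument ξ : ⟨t,⟨t,t⟩⟩; result ⟨t,e⟩.
[ν [ρ ξ]]: functor [ρ ξ] : ⟨t,e⟩, argument ν : t; result e.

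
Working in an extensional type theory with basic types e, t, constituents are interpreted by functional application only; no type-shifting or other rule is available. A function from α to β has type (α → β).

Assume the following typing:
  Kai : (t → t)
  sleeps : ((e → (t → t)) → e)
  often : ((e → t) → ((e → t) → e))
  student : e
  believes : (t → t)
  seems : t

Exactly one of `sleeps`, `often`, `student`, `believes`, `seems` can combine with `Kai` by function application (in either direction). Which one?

seems

sleeps : ((e → (t → t)) → e) — does not combine with Kai.
often : ((e → t) → ((e → t) → e)) — does not combine with Kai.
student : e — does not combine with Kai.
believes : (t → t) — does not combine with Kai.
seems — combines: Kai : (t → t) takes seems : t as argument, giving t.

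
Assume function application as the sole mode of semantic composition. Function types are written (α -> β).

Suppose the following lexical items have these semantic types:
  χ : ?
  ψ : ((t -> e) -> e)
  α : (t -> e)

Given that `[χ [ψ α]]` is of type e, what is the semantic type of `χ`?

At [χ [ψ α]] (required: e): [ψ α] is e, which is not a function with range e; hence χ is the functor — type (e -> e).

(e -> e)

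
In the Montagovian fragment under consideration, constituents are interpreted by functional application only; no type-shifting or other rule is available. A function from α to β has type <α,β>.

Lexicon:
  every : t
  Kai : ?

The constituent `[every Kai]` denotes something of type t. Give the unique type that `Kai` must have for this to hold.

<t,t>

For [every Kai] to have type t with every of type t, Kai must be the function: Kai : <t,t>.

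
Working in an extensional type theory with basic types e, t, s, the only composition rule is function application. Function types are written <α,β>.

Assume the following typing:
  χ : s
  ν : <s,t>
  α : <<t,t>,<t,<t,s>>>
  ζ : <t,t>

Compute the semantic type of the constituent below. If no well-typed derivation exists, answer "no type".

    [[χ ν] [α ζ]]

[χ ν]: ν is <s,t>, χ is s; result t.
[α ζ]: α is <<t,t>,<t,<t,s>>>, ζ is <t,t>; result <t,<t,s>>.
[[χ ν] [α ζ]]: [α ζ] is <t,<t,s>>, [χ ν] is t; result <t,s>.

<t,s>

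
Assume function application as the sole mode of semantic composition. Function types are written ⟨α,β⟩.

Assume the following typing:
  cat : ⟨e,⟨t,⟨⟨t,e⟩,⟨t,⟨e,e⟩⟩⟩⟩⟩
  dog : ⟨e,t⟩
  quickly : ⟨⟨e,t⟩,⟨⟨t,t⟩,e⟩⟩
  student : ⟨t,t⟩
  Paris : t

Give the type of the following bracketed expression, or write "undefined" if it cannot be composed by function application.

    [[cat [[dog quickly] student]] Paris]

[dog quickly]: ⟨⟨e,t⟩,⟨⟨t,t⟩,e⟩⟩ applied to ⟨e,t⟩ yields ⟨⟨t,t⟩,e⟩.
[[dog quickly] student]: ⟨⟨t,t⟩,e⟩ applied to ⟨t,t⟩ yields e.
[cat [[dog quickly] student]]: ⟨e,⟨t,⟨⟨t,e⟩,⟨t,⟨e,e⟩⟩⟩⟩⟩ applied to e yields ⟨t,⟨⟨t,e⟩,⟨t,⟨e,e⟩⟩⟩⟩.
[[cat [[dog quickly] student]] Paris]: ⟨t,⟨⟨t,e⟩,⟨t,⟨e,e⟩⟩⟩⟩ applied to t yields ⟨⟨t,e⟩,⟨t,⟨e,e⟩⟩⟩.

⟨⟨t,e⟩,⟨t,⟨e,e⟩⟩⟩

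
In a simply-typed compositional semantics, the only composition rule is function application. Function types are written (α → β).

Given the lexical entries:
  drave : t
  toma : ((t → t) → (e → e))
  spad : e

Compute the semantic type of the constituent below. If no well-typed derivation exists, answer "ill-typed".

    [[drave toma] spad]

ill-typed

At [drave toma]: neither t nor ((t → t) → (e → e)) can take the other as argument; the node is ill-typed.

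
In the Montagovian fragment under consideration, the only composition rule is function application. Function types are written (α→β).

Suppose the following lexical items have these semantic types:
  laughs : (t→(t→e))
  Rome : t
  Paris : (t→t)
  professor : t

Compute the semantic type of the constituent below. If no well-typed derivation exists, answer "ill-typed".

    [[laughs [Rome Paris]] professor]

e

[Rome Paris]: functor Paris : (t→t), argument Rome : t; result t.
[laughs [Rome Paris]]: functor laughs : (t→(t→e)), argument [Rome Paris] : t; result (t→e).
[[laughs [Rome Paris]] professor]: functor [laughs [Rome Paris]] : (t→e), argument professor : t; result e.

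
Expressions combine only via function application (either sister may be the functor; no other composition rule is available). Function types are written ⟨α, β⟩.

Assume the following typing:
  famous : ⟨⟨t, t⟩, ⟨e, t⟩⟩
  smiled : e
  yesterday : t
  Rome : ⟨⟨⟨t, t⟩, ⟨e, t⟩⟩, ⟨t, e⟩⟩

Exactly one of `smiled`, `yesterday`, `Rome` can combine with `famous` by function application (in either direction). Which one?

smiled : e — no; famous wants ⟨t, t⟩, and smiled wants nothing (atomic).
yesterday : t — no; famous wants ⟨t, t⟩, and yesterday wants nothing (atomic).
Rome — combines: Rome : ⟨⟨⟨t, t⟩, ⟨e, t⟩⟩, ⟨t, e⟩⟩ takes famous : ⟨⟨t, t⟩, ⟨e, t⟩⟩ as argument, giving ⟨t, e⟩.

Rome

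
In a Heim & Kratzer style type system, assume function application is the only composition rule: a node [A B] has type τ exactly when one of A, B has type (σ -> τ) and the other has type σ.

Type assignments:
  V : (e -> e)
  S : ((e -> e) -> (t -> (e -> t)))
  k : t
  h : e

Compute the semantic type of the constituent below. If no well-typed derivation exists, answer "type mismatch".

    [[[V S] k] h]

t

[V S]: functor S : ((e -> e) -> (t -> (e -> t))), argument V : (e -> e); result (t -> (e -> t)).
[[V S] k]: functor [V S] : (t -> (e -> t)), argument k : t; result (e -> t).
[[[V S] k] h]: functor [[V S] k] : (e -> t), argument h : e; result t.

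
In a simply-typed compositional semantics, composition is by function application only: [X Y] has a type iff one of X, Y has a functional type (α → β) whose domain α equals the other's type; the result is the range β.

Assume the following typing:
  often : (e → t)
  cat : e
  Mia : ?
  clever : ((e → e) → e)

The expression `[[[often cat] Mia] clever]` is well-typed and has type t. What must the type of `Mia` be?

(t → (((e → e) → e) → t))

At [[[often cat] Mia] clever] (required: t): clever is ((e → e) → e), which is not a function with range t; hence [[often cat] Mia] is the functor — type (((e → e) → e) → t).
At [[often cat] Mia] (required: (((e → e) → e) → t)): [often cat] is t, which is not a function with range (((e → e) → e) → t); hence Mia is the functor — type (t → (((e → e) → e) → t)).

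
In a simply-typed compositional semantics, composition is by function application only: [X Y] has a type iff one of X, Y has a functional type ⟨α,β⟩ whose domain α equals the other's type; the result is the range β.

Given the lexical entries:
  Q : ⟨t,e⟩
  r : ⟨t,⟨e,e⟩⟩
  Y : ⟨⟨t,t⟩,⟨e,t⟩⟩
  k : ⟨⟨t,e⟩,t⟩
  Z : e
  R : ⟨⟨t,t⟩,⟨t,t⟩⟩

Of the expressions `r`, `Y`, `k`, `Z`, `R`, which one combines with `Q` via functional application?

k

r : ⟨t,⟨e,e⟩⟩ — Q needs t; r needs t; neither fits.
Y : ⟨⟨t,t⟩,⟨e,t⟩⟩ — Q needs t; Y needs ⟨t,t⟩; neither fits.
k — combines: k : ⟨⟨t,e⟩,t⟩ takes Q : ⟨t,e⟩ as argument, giving t.
Z : e — Q needs t; Z needs nothing (atomic); neither fits.
R : ⟨⟨t,t⟩,⟨t,t⟩⟩ — Q needs t; R needs ⟨t,t⟩; neither fits.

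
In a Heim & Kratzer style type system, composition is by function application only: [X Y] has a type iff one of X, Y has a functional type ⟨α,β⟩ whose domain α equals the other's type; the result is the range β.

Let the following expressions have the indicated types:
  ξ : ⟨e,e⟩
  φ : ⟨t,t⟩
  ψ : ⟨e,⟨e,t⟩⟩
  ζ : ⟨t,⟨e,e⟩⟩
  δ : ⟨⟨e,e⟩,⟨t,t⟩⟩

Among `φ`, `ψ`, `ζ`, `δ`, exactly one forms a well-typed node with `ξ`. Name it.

δ

φ : ⟨t,t⟩ — no; ξ wants e, and φ wants t.
ψ : ⟨e,⟨e,t⟩⟩ — no; ξ wants e, and ψ wants e.
ζ : ⟨t,⟨e,e⟩⟩ — no; ξ wants e, and ζ wants t.
δ — combines: δ : ⟨⟨e,e⟩,⟨t,t⟩⟩ takes ξ : ⟨e,e⟩ as argument, giving ⟨t,t⟩.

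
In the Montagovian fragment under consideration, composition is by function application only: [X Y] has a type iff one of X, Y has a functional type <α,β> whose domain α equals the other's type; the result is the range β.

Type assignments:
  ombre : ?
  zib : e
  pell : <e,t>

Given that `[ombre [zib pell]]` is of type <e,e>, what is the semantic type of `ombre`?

At [ombre [zib pell]] (required: <e,e>): [zib pell] is t, which is not a function with range <e,e>; hence ombre is the functor — type <t,<e,e>>.

<t,<e,e>>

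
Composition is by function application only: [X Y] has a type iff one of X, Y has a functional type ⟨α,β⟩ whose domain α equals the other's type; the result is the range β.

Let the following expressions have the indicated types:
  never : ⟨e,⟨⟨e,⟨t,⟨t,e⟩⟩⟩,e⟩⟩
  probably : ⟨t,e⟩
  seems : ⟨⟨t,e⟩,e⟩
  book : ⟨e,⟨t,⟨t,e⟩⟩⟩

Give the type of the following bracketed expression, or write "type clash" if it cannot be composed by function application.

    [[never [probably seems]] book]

[probably seems]: functor seems : ⟨⟨t,e⟩,e⟩, argument probably : ⟨t,e⟩; result e.
[never [probably seems]]: functor never : ⟨e,⟨⟨e,⟨t,⟨t,e⟩⟩⟩,e⟩⟩, argument [probably seems] : e; result ⟨⟨e,⟨t,⟨t,e⟩⟩⟩,e⟩.
[[never [probably seems]] book]: functor [never [probably seems]] : ⟨⟨e,⟨t,⟨t,e⟩⟩⟩,e⟩, argument book : ⟨e,⟨t,⟨t,e⟩⟩⟩; result e.

e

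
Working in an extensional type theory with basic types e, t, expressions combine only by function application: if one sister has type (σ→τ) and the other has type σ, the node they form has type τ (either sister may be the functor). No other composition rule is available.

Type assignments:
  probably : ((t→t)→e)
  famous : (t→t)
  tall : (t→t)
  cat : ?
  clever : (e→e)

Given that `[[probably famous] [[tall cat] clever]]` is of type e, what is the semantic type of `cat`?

[[probably famous] [[tall cat] clever]] must have type e. The sister [probably famous] has type e; that is not a function onto e, so [[tall cat] clever] must be the functor, of type (e→e).
[[tall cat] clever] must have type (e→e). The sister clever has type (e→e); that is not a function onto (e→e), so [tall cat] must be the functor, of type ((e→e)→(e→e)).
[tall cat] must have type ((e→e)→(e→e)). The sister tall has type (t→t); that is not a function onto ((e→e)→(e→e)), so cat must be the functor, of type ((t→t)→((e→e)→(e→e))).

((t→t)→((e→e)→(e→e)))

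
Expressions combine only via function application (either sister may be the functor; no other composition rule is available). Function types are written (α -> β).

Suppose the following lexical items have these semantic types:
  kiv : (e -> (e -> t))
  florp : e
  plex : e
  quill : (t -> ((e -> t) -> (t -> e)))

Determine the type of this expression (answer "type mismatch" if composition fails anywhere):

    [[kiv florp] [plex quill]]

type mismatch

[kiv florp]: kiv is (e -> (e -> t)), florp is e; result (e -> t).
At [plex quill]: neither e nor (t -> ((e -> t) -> (t -> e))) can take the other as argument; the node is ill-typed.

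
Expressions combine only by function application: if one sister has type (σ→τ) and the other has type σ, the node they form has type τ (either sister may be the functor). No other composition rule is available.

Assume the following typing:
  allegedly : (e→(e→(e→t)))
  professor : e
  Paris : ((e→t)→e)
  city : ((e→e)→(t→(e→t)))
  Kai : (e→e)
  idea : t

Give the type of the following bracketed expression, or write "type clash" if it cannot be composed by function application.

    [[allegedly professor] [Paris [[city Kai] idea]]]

(e→t)

[allegedly professor]: functor allegedly : (e→(e→(e→t))), argument professor : e; result (e→(e→t)).
[city Kai]: functor city : ((e→e)→(t→(e→t))), argument Kai : (e→e); result (t→(e→t)).
[[city Kai] idea]: functor [city Kai] : (t→(e→t)), argument idea : t; result (e→t).
[Paris [[city Kai] idea]]: functor Paris : ((e→t)→e), argument [[city Kai] idea] : (e→t); result e.
[[allegedly professor] [Paris [[city Kai] idea]]]: functor [allegedly professor] : (e→(e→t)), argument [Paris [[city Kai] idea]] : e; result (e→t).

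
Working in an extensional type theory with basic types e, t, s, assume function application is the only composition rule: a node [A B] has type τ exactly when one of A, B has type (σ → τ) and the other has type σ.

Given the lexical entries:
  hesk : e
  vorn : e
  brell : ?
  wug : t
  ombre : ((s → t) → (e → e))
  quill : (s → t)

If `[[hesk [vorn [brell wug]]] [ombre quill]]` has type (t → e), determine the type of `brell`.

(t → (e → (e → ((e → e) → (t → e)))))

At [[hesk [vorn [brell wug]]] [ombre quill]] (required: (t → e)): [ombre quill] is (e → e), which is not a function with range (t → e); hence [hesk [vorn [brell wug]]] is the functor — type ((e → e) → (t → e)).
At [hesk [vorn [brell wug]]] (required: ((e → e) → (t → e))): hesk is e, which is not a function with range ((e → e) → (t → e)); hence [vorn [brell wug]] is the functor — type (e → ((e → e) → (t → e))).
At [vorn [brell wug]] (required: (e → ((e → e) → (t → e)))): vorn is e, which is not a function with range (e → ((e → e) → (t → e))); hence [brell wug] is the functor — type (e → (e → ((e → e) → (t → e)))).
At [brell wug] (required: (e → (e → ((e → e) → (t → e))))): wug is t, which is not a function with range (e → (e → ((e → e) → (t → e)))); hence brell is the functor — type (t → (e → (e → ((e → e) → (t → e))))).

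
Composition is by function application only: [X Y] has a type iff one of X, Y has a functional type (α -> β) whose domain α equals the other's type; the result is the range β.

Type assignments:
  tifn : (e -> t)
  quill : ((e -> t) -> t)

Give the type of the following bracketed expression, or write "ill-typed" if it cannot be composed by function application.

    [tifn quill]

t

[tifn quill]: quill is ((e -> t) -> t), tifn is (e -> t); result t.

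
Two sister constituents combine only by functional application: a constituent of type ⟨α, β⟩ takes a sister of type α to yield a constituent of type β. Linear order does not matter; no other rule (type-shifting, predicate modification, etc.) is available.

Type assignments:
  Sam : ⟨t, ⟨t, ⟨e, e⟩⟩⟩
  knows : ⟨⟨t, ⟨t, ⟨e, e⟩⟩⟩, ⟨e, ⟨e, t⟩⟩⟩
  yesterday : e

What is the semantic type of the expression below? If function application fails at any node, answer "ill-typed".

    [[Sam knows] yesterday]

⟨e, t⟩

[Sam knows] — knows of type ⟨⟨t, ⟨t, ⟨e, e⟩⟩⟩, ⟨e, ⟨e, t⟩⟩⟩ combines with Sam of type ⟨t, ⟨t, ⟨e, e⟩⟩⟩: type ⟨e, ⟨e, t⟩⟩.
[[Sam knows] yesterday] — [Sam knows] of type ⟨e, ⟨e, t⟩⟩ combines with yesterday of type e: type ⟨e, t⟩.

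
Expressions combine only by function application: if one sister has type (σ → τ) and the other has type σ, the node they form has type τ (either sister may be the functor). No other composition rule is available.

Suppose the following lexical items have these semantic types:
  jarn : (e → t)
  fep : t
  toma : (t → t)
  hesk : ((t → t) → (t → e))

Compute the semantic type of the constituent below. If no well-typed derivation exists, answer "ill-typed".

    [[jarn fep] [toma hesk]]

[jarn fep]: (e → t) with t — neither is a function whose domain matches the other; composition fails here.

ill-typed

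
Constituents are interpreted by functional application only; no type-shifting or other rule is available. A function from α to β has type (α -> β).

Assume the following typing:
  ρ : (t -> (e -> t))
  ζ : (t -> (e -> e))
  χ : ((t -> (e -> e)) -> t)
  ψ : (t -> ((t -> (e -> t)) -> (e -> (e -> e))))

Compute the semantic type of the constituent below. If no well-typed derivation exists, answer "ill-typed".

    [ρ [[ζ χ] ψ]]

(e -> (e -> e))

[ζ χ]: χ is ((t -> (e -> e)) -> t), ζ is (t -> (e -> e)); result t.
[[ζ χ] ψ]: ψ is (t -> ((t -> (e -> t)) -> (e -> (e -> e)))), [ζ χ] is t; result ((t -> (e -> t)) -> (e -> (e -> e))).
[ρ [[ζ χ] ψ]]: [[ζ χ] ψ] is ((t -> (e -> t)) -> (e -> (e -> e))), ρ is (t -> (e -> t)); result (e -> (e -> e)).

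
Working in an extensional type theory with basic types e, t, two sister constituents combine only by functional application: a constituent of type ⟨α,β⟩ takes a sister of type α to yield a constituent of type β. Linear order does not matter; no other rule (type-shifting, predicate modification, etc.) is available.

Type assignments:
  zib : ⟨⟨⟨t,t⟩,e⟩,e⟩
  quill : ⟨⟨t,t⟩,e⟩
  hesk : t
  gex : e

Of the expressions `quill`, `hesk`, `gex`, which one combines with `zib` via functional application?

quill — combines: zib : ⟨⟨⟨t,t⟩,e⟩,e⟩ takes quill : ⟨⟨t,t⟩,e⟩ as argument, giving e.
hesk : t — zib needs ⟨⟨t,t⟩,e⟩; hesk needs nothing (atomic); neither fits.
gex : e — zib needs ⟨⟨t,t⟩,e⟩; gex needs nothing (atomic); neither fits.

quill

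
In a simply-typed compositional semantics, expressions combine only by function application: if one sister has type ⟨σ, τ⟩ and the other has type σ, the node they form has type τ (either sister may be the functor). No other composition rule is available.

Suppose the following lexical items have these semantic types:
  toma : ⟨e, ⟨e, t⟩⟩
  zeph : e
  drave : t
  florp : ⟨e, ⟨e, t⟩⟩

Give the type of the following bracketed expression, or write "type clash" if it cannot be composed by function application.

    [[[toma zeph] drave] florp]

type clash

[toma zeph]: ⟨e, ⟨e, t⟩⟩ applied to e yields ⟨e, t⟩.
[[toma zeph] drave]: ⟨e, t⟩ with t — neither is a function whose domain matches the other; composition fails here.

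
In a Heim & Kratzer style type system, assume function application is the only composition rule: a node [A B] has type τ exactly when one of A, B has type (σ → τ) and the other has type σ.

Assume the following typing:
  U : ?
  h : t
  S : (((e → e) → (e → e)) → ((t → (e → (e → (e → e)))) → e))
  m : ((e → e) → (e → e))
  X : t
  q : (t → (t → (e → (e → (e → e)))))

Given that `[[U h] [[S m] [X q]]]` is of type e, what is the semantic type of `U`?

[[U h] [[S m] [X q]]] is required to be e. [[S m] [X q]] : e cannot yield e as functor, so [U h] : (e → e).
[U h] is required to be (e → e). h : t cannot yield (e → e) as functor, so U : (t → (e → e)).

(t → (e → e))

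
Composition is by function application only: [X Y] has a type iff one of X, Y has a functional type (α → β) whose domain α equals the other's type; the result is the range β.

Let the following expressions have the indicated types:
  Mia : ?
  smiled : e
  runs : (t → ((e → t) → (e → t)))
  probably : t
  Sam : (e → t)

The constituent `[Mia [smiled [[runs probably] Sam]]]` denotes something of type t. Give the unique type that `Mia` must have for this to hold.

[Mia [smiled [[runs probably] Sam]]] must have type t. The sister [smiled [[runs probably] Sam]] has type t; that is not a function onto t, so Mia must be the functor, of type (t → t).

(t → t)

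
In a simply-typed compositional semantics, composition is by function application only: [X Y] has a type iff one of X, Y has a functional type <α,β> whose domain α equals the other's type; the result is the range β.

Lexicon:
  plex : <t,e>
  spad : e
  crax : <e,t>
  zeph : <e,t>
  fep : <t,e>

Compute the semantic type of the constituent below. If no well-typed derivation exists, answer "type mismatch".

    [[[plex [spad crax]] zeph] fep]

At [spad crax], crax : <e,t> takes spad : e, giving t.
At [plex [spad crax]], plex : <t,e> takes [spad crax] : t, giving e.
At [[plex [spad crax]] zeph], zeph : <e,t> takes [plex [spad crax]] : e, giving t.
At [[[plex [spad crax]] zeph] fep], fep : <t,e> takes [[plex [spad crax]] zeph] : t, giving e.

e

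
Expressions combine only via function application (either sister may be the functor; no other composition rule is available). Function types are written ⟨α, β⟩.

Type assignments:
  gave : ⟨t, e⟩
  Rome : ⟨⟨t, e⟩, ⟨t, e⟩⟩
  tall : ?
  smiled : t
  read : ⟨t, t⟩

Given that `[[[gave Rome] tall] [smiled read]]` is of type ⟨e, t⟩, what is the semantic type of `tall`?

At [[[gave Rome] tall] [smiled read]] (required: ⟨e, t⟩): [smiled read] is t, which is not a function with range ⟨e, t⟩; hence [[gave Rome] tall] is the functor — type ⟨t, ⟨e, t⟩⟩.
At [[gave Rome] tall] (required: ⟨t, ⟨e, t⟩⟩): [gave Rome] is ⟨t, e⟩, which is not a function with range ⟨t, ⟨e, t⟩⟩; hence tall is the functor — type ⟨⟨t, e⟩, ⟨t, ⟨e, t⟩⟩⟩.

⟨⟨t, e⟩, ⟨t, ⟨e, t⟩⟩⟩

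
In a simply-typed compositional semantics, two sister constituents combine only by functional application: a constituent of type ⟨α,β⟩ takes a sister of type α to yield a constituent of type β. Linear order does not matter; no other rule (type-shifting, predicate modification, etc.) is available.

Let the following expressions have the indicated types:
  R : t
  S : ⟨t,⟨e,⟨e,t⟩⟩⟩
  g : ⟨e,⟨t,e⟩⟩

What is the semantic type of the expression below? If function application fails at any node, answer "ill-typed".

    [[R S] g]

At [R S], S : ⟨t,⟨e,⟨e,t⟩⟩⟩ takes R : t, giving ⟨e,⟨e,t⟩⟩.
[[R S] g]: ⟨e,⟨e,t⟩⟩ with ⟨e,⟨t,e⟩⟩ — neither is a function whose domain matches the other; composition fails here.

ill-typed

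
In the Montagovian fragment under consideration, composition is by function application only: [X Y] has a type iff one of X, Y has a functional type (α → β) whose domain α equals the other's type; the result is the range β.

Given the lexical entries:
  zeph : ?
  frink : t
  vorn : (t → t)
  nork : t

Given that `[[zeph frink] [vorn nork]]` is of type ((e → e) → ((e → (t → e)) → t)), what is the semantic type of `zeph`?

[[zeph frink] [vorn nork]] is required to be ((e → e) → ((e → (t → e)) → t)). [vorn nork] : t cannot yield ((e → e) → ((e → (t → e)) → t)) as functor, so [zeph frink] : (t → ((e → e) → ((e → (t → e)) → t))).
[zeph frink] is required to be (t → ((e → e) → ((e → (t → e)) → t))). frink : t cannot yield (t → ((e → e) → ((e → (t → e)) → t))) as functor, so zeph : (t → (t → ((e → e) → ((e → (t → e)) → t)))).

(t → (t → ((e → e) → ((e → (t → e)) → t))))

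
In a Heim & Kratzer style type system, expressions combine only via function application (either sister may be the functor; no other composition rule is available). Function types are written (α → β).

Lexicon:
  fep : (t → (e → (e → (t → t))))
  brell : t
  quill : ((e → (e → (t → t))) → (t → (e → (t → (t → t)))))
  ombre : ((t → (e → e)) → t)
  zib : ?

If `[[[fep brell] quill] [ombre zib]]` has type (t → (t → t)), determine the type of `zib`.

(((t → (e → e)) → t) → ((t → (e → (t → (t → t)))) → (t → (t → t))))

[[[fep brell] quill] [ombre zib]] must have type (t → (t → t)). The sister [[fep brell] quill] has type (t → (e → (t → (t → t)))); that is not a function onto (t → (t → t)), so [ombre zib] must be the functor, of type ((t → (e → (t → (t → t)))) → (t → (t → t))).
[ombre zib] must have type ((t → (e → (t → (t → t)))) → (t → (t → t))). The sister ombre has type ((t → (e → e)) → t); that is not a function onto ((t → (e → (t → (t → t)))) → (t → (t → t))), so zib must be the functor, of type (((t → (e → e)) → t) → ((t → (e → (t → (t → t)))) → (t → (t → t)))).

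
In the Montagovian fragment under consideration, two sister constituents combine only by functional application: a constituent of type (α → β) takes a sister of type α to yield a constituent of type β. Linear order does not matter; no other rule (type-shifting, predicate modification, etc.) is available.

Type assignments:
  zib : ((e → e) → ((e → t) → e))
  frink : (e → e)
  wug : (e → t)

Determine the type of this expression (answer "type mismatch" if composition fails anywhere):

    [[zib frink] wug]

At [zib frink], zib : ((e → e) → ((e → t) → e)) takes frink : (e → e), giving ((e → t) → e).
At [[zib frink] wug], [zib frink] : ((e → t) → e) takes wug : (e → t), giving e.

e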